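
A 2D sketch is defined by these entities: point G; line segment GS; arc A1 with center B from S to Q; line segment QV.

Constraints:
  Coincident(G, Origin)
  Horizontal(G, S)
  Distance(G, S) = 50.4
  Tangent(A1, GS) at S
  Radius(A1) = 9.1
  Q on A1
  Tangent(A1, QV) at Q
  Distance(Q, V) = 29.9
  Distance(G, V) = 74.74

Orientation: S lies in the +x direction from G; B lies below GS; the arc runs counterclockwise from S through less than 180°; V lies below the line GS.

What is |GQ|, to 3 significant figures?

46.6

G is at the origin; GS is horizontal with |GS| = 50.4 and S on the +x side, so S = (50.4, 0.00). Since A1 is tangent to GS there, BS ⟂ GS, so B = S + (0, -9.1) = (50.4, -9.10). Since BQ ⟂ QV (tangency), |BV| = √(9.1² + 29.9²) = 31.3 regardless of where Q sits on A1. So V lies on both circle(G, 74.74) and circle(B, 31.3); the below-GS intersection is V = (65.1, -36.7). Q is the foot of the tangent from V: Q = (44.0, -15.5).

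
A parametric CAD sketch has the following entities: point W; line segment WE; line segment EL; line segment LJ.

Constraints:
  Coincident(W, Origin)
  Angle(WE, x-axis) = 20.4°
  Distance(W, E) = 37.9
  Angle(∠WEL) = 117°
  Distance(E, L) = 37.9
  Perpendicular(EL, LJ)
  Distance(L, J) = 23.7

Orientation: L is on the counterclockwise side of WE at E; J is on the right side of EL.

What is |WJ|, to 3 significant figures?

79.6

W is at the origin; WE runs at 20.4° with length 37.9, so E = 37.9·(cos 20.4°, sin 20.4°) = (35.5, 13.2). ∠WEL = 117.0°, so EL runs at 20.4° + (180° − 117.0°) = 83.4° from the x-axis; with |EL| = 37.9, L = E + 37.9·(cos 83.4°, sin 83.4°) = (39.9, 50.9). The perpendicularity gives LJ at right angles to EL; with |LJ| = 23.7 on the right of EL, J = L + 23.7·(0.993, -0.115) = (63.4, 48.1). Then |WJ| = |J − W| = 79.6.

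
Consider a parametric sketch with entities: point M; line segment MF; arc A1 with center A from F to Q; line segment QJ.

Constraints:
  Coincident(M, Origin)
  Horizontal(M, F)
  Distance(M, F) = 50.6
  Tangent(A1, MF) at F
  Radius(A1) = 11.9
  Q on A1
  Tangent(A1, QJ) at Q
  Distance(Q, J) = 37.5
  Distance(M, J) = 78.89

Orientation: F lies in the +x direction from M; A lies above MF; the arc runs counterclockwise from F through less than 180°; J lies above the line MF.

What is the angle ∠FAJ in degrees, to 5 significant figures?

164.38°

M is at the origin; M and F share the same y with |MF| = 50.6 and F on the +x side, so F = (50.600, 0.0000). A1 meets MF tangentially, so AF is at right angles to MF, so A = F + (0, 11.9) = (50.600, 11.900). Since AQ ⟂ QJ (tangency), |AJ| = √(11.9² + 37.5²) = 39.343 regardless of where Q sits on A1. So J lies on both circle(M, 78.89) and circle(A, 39.343); the above-MF intersection is J = (61.193, 49.790). Q is the foot of the tangent from J: Q = (62.493, 12.312).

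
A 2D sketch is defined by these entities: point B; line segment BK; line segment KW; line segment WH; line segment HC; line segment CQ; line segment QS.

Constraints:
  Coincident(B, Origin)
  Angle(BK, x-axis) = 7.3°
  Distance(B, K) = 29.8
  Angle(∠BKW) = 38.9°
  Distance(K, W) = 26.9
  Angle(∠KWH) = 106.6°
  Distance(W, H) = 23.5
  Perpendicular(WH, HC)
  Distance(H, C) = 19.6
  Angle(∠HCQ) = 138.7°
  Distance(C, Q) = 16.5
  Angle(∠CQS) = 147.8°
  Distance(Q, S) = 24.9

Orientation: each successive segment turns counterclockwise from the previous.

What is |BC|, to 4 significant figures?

12.59

B is at the origin; BK runs at 7.3° with length 29.8, so K = (29.56, 3.787). ∠BKW = 38.9° gives KW at 148.4° from the x-axis; with |KW| = 26.9, W = (6.647, 17.88). ∠KWH = 106.6° gives WH at -138.2° from the x-axis; with |WH| = 23.5, H = (-10.87, 2.218). WH ⟂ HC, so HC runs at -48.20°; with |HC| = 19.6, C = (2.192, -12.39). Then |BC| = |C − B| = 12.59.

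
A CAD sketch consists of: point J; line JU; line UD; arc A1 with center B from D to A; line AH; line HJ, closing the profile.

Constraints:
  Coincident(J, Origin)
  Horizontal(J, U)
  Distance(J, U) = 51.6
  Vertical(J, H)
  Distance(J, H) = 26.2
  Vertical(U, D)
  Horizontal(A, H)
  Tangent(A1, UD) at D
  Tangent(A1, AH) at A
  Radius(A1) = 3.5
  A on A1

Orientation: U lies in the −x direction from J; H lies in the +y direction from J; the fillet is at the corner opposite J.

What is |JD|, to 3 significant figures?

56.4

J is at the origin; J and U share the same y with |JU| = 51.6 and U on the −x side, so U = (-51.6, 0.00). J and H share the same x with |JH| = 26.2 and H on the +y side, so H = (0.00, 26.2). The virtual corner opposite J is at (-51.6, 26.2). Tangency of A1 to UD means the radius BD is perpendicular to UD and A1 meets AH tangentially, so BA is at right angles to AH, with radius 3.5, so the center B sits 3.5 in from both sides at B = (-48.1, 22.7). That places the tangent points at D = (-51.6, 22.7) on UD and A = (-48.1, 26.2) on AH. Then |JD| = |D − J| = 56.4.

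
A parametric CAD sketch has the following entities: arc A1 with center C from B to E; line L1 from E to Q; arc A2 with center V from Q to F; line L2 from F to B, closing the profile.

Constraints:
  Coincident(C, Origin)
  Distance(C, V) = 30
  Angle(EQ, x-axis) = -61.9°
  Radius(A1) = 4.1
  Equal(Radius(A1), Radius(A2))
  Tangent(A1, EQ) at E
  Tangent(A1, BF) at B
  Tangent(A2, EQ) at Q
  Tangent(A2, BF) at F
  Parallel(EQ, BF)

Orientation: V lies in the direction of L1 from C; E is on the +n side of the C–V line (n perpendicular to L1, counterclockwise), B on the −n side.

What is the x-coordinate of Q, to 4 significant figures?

17.75

The slot axis is L1's direction at -61.9°, so u = (cos -61.9°, sin -61.9°) = (0.4710, -0.8821) and n = (−sin -61.9°, cos -61.9°) = (0.8821, 0.4710). C is at the origin and V lies 30.0 along u from C, so V = 30.0·u = (14.13, -26.46). Tangency of A1 to both parallel lines with radius 4.1 puts E and B at C ± 4.1·n: E = (3.617, 1.931), B = (-3.617, -1.931). Equal radii place Q and F the same way about V: Q = V + 4.1·n = (17.75, -24.53), F = V − 4.1·n = (10.51, -28.39). So Q.x = 17.75.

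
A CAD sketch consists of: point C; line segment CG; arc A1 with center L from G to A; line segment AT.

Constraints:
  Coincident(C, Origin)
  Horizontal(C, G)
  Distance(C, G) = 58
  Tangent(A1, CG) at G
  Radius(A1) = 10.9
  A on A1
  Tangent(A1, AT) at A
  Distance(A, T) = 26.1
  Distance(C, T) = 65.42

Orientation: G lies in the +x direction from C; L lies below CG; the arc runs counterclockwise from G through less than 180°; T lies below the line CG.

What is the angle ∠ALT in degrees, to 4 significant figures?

67.33°

C is at the origin; C and G share the same y with |CG| = 58.0 and G on the +x side, so G = (58.00, 0.000). Tangency of A1 to CG means the radius LG is perpendicular to CG, so L = G + (0, -10.9) = (58.00, -10.90). Since LA ⟂ AT (tangency), |LT| = √(10.9² + 26.1²) = 28.28 regardless of where A sits on A1. So T lies on both circle(C, 65.42) and circle(L, 28.28); the below-CG intersection is T = (52.75, -38.69). A is the foot of the tangent from T: A = (47.34, -13.16).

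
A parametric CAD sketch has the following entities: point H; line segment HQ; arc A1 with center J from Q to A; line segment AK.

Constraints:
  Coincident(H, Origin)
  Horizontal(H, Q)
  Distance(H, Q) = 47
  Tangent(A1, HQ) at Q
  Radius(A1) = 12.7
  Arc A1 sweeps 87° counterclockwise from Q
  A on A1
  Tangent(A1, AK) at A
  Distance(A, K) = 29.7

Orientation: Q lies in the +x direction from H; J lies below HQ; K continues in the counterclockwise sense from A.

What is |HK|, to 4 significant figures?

53.03

On A1, Q sits at bearing 90° from J; an 87° counterclockwise sweep puts A at bearing 177°, so A = J + 12.7·(cos 177°, sin 177°) = (34.32, -12.04). The tangent condition forces JA to be normal to AK, so AK runs along (−sin 177°, cos 177°); with |AK| = 29.7, K = (32.76, -41.69). Then |HK| = |K − H| = 53.03.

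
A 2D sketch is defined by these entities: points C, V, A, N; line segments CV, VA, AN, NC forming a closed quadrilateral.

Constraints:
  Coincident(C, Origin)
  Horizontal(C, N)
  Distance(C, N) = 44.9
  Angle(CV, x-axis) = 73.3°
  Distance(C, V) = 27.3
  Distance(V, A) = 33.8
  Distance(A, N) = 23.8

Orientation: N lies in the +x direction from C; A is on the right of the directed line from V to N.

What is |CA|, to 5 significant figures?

22.090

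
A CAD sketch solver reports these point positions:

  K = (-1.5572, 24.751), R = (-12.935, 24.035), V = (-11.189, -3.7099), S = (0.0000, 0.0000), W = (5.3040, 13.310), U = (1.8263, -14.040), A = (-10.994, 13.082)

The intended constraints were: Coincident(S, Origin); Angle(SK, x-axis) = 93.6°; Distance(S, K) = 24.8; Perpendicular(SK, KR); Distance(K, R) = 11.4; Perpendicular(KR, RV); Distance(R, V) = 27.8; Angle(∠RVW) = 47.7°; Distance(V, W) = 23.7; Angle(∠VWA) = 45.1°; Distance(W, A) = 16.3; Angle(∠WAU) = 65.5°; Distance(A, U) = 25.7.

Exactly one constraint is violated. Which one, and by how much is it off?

Distance(A, U) = 25.7 — off by 4.30.

S = (0.00, 0.00) ✓; SK at 93.60° ✓; |SK| = 24.80 ✓; ∠(SK, KR) = 90.00° ✓; |KR| = 11.40 ✓; ∠(KR, RV) = 90.00° ✓; |RV| = 27.80 ✓; ∠RVW = 47.70° ✓; |VW| = 23.70 ✓; ∠VWA = 45.10° ✓; |WA| = 16.30 ✓; ∠WAU = 65.50° ✓; |AU| = 30.00 ✗.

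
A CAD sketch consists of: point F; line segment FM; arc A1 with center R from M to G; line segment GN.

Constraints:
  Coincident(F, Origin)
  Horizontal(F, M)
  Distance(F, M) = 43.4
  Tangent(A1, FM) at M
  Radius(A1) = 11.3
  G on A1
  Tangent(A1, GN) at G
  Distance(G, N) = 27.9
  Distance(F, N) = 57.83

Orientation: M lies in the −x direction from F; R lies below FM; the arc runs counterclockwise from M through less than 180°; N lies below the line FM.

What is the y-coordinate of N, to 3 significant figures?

-41.3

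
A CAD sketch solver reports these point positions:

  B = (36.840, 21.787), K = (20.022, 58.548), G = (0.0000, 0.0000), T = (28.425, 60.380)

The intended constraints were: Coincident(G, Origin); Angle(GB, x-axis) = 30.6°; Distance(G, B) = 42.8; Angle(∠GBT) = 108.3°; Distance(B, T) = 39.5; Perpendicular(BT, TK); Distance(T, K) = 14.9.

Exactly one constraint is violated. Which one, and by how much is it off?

Distance(T, K) = 14.9 — off by 6.30.

G = (0.00, 0.00) ✓; GB at 30.60° ✓; |GB| = 42.80 ✓; ∠GBT = 108.3° ✓; |BT| = 39.50 ✓; ∠(BT, TK) = 90.00° ✓; |TK| = 8.600 ✗.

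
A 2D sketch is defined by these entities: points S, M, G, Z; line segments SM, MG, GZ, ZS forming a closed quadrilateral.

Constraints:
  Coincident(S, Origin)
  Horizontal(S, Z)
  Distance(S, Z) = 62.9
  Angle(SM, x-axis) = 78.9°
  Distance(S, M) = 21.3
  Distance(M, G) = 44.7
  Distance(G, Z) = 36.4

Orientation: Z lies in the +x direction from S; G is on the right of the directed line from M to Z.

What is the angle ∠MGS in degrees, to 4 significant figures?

27.22°

Checks: |MG| = 44.70 ✓; |GZ| = 36.40 ✓.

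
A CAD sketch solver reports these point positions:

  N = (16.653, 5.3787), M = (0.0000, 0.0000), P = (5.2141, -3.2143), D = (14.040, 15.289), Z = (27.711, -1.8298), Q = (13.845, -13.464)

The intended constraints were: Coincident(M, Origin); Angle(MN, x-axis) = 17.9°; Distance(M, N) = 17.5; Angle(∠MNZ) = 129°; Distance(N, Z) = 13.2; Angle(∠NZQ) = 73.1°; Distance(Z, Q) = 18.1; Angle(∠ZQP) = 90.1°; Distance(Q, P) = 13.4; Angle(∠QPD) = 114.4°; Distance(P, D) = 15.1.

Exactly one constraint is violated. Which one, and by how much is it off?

Distance(P, D) = 15.1 — off by 5.40.

M = (0.00, 0.00) ✓; MN at 17.90° ✓; |MN| = 17.50 ✓; ∠MNZ = 129.0° ✓; |NZ| = 13.20 ✓; ∠NZQ = 73.10° ✓; |ZQ| = 18.10 ✓; ∠ZQP = 90.10° ✓; |QP| = 13.40 ✓; ∠QPD = 114.4° ✓; |PD| = 20.50 ✗.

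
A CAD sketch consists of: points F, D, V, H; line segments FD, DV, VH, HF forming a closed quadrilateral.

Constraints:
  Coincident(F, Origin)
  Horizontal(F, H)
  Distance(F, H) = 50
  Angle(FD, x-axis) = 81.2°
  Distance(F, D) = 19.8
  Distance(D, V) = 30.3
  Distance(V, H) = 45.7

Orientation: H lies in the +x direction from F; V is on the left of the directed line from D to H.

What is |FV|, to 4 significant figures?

47.04

F is at the origin; FH is horizontal with |FH| = 50.0 and H in +x, so H = (50.0, 0). FD runs at 81.2° with |FD| = 19.8, so D = (3.029, 19.57). V is determined by |DV| = 30.3 and |VH| = 45.7 together: it lies at the intersection of circle(D, 30.3) and circle(H, 45.7). With |DH| = 50.88, the foot of the radical line on DH is 13.94 from D and the perpendicular offset is √(30.3² − 13.94²) = 26.90. Taking the left-of-DH solution: V = (26.24, 39.04).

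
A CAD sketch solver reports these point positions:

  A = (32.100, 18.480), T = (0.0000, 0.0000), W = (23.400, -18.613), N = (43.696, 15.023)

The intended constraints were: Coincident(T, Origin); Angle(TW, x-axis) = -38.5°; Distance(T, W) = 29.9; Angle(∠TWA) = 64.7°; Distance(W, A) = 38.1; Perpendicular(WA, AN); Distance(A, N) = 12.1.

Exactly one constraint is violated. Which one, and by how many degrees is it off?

Perpendicular(WA, AN) — off by 3.40°.

T = (0.00, 0.00) ✓; TW at -38.50° ✓; |TW| = 29.90 ✓; ∠TWA = 64.70° ✓; |WA| = 38.10 ✓; ∠(WA, AN) = 93.40° ✗; |AN| = 12.10 ✓.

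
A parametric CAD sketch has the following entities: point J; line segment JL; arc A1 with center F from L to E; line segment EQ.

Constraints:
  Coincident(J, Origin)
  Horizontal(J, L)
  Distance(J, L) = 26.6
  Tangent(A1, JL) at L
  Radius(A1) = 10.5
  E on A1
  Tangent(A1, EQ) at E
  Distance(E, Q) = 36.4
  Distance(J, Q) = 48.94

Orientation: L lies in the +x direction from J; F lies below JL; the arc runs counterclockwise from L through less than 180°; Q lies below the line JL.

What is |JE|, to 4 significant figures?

19.06

J is at the origin; JL is horizontal with |JL| = 26.6 and L on the +x side, so L = (26.60, 0.000). Since A1 is tangent to JL there, FL ⟂ JL, so F = L + (0, -10.5) = (26.60, -10.50). Since FE ⟂ EQ (tangency), |FQ| = √(10.5² + 36.4²) = 37.88 regardless of where E sits on A1. So Q lies on both circle(J, 48.94) and circle(F, 37.88); the below-JL intersection is Q = (15.03, -46.57). E is the foot of the tangent from Q: E = (16.10, -10.19).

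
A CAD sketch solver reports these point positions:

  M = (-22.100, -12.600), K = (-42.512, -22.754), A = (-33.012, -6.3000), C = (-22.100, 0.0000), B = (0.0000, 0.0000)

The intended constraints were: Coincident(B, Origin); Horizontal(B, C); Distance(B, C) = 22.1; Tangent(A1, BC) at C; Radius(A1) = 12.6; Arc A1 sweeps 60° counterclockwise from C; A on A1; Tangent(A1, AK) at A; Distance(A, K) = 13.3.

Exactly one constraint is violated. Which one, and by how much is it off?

Distance(A, K) = 13.3 — off by 5.70.

B = (0.00, 0.00) ✓; B.y = 0.00, C.y = 0.00 ✓; |BC| = 22.10 ✓; ∠(MC, CB) = 90.00° ✓; |MC| = 12.60 ✓; bearing(M→A) − bearing(M→C) = 60.00° ✓; |MA| = 12.60 ✓; ∠(MA, AK) = 90.00° ✓; |AK| = 19.00 ✗.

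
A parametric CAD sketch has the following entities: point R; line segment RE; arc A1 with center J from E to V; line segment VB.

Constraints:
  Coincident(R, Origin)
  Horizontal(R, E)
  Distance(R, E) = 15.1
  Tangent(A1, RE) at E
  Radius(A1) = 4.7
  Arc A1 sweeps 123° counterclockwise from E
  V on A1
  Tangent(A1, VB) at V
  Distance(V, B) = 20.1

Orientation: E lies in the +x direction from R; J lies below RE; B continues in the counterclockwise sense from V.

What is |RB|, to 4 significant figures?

32.72

On A1, E sits at bearing 90° from J; a 123° counterclockwise sweep puts V at bearing 213°, so V = J + 4.7·(cos 213°, sin 213°) = (11.16, -7.260). A1 meets VB tangentially, so JV is at right angles to VB, so VB runs along (−sin 213°, cos 213°); with |VB| = 20.1, B = (22.11, -24.12). Then |RB| = |B − R| = 32.72.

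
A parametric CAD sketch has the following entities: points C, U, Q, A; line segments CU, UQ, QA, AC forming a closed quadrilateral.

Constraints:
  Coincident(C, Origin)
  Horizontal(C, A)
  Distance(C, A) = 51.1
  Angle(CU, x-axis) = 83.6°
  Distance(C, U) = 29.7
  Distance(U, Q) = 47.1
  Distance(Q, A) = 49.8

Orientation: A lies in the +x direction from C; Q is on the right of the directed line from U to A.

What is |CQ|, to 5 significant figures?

18.138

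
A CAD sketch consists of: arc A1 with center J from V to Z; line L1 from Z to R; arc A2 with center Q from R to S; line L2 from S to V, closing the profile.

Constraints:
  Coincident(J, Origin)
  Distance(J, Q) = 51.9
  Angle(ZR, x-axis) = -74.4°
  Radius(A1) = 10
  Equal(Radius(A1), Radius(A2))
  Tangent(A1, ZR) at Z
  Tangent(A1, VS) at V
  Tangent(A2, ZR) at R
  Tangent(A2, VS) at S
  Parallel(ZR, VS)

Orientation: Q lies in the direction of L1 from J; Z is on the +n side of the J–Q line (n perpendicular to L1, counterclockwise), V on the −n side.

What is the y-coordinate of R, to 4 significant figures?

-47.30

Tangency of A1 to both parallel lines with radius 10.0 puts Z and V at J ± 10.0·n: Z = (9.632, 2.689), V = (-9.632, -2.689). Equal radii place R and S the same way about Q: R = Q + 10.0·n = (23.59, -47.30), S = Q − 10.0·n = (4.325, -52.68). So R.y = -47.30.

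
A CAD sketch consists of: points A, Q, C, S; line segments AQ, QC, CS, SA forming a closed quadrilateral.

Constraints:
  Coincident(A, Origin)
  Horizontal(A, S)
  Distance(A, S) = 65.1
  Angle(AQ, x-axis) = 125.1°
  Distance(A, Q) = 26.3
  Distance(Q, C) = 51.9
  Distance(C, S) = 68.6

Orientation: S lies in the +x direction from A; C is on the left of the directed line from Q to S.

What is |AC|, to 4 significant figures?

60.34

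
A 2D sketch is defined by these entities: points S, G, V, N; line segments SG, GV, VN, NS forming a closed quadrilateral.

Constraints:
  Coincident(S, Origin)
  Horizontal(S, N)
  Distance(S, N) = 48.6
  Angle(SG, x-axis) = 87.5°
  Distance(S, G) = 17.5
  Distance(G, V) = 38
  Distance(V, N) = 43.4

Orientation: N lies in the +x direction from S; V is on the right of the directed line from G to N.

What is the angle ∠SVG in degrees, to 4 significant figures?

13.00°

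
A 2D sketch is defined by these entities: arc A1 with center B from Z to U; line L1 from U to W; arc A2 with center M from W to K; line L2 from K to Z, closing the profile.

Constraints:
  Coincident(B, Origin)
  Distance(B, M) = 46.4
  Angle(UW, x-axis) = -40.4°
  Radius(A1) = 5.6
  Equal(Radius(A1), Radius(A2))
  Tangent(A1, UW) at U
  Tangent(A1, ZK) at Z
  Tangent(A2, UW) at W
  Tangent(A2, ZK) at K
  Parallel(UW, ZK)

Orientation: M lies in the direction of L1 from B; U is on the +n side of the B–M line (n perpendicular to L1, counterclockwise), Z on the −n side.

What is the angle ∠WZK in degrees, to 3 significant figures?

13.6°

The slot axis is L1's direction at -40.4°, so u = (cos -40.4°, sin -40.4°) = (0.762, -0.648) and n = (−sin -40.4°, cos -40.4°) = (0.648, 0.762). B is at the origin and M lies 46.4 along u from B, so M = 46.4·u = (35.3, -30.1). Tangency of A1 to both parallel lines with radius 5.6 puts U and Z at B ± 5.6·n: U = (3.63, 4.26), Z = (-3.63, -4.26). Equal radii place W and K the same way about M: W = M + 5.6·n = (39.0, -25.8), K = M − 5.6·n = (31.7, -34.3). Then cos ∠WZK = ZW·ZK / (|ZW||ZK|), giving 13.6°.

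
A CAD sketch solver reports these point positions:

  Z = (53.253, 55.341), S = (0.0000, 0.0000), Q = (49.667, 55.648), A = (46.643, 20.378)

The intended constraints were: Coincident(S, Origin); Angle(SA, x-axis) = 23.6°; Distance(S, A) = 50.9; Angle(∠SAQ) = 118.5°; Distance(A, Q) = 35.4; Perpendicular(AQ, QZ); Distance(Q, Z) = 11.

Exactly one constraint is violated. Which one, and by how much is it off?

Distance(Q, Z) = 11 — off by 7.40.

S = (0.00, 0.00) ✓; SA at 23.60° ✓; |SA| = 50.90 ✓; ∠SAQ = 118.5° ✓; |AQ| = 35.40 ✓; ∠(AQ, QZ) = 89.99° ✓; |QZ| = 3.599 ✗.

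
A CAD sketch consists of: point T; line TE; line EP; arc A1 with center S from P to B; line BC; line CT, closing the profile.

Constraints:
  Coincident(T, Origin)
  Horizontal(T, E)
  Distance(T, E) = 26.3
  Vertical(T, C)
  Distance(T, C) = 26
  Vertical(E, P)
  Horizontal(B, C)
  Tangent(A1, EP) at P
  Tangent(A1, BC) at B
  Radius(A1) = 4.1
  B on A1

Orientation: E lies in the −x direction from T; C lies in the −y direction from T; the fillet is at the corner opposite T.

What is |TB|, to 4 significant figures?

34.19

T is at the origin; T and E share the same y with |TE| = 26.3 and E on the −x side, so E = (-26.30, 0.000). TC is vertical with |TC| = 26.0 and C on the −y side, so C = (0.000, -26.00). The virtual corner opposite T is at (-26.30, -26.00). Since A1 is tangent to EP there, SP ⟂ EP and tangency of A1 to BC means the radius SB is perpendicular to BC, with radius 4.1, so the center S sits 4.1 in from both sides at S = (-22.20, -21.90). That places the tangent points at P = (-26.30, -21.90) on EP and B = (-22.20, -26.00) on BC. Then |TB| = |B − T| = 34.19.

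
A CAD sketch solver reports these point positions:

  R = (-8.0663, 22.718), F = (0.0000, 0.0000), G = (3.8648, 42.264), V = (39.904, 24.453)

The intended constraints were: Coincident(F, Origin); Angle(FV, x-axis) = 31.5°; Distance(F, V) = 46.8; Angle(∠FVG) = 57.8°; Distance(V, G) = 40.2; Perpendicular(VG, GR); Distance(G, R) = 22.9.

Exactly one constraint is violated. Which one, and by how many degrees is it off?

Perpendicular(VG, GR) — off by 5.10°.

F = (0.00, 0.00) ✓; FV at 31.50° ✓; |FV| = 46.80 ✓; ∠FVG = 57.80° ✓; |VG| = 40.20 ✓; ∠(VG, GR) = 84.90° ✗; |GR| = 22.90 ✓.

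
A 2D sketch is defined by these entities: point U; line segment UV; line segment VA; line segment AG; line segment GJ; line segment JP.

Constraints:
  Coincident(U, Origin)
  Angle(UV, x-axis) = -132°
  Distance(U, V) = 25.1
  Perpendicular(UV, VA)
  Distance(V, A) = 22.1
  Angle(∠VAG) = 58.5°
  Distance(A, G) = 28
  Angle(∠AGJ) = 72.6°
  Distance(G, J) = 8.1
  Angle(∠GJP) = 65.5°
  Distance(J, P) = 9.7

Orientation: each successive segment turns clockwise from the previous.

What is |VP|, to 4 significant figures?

18.86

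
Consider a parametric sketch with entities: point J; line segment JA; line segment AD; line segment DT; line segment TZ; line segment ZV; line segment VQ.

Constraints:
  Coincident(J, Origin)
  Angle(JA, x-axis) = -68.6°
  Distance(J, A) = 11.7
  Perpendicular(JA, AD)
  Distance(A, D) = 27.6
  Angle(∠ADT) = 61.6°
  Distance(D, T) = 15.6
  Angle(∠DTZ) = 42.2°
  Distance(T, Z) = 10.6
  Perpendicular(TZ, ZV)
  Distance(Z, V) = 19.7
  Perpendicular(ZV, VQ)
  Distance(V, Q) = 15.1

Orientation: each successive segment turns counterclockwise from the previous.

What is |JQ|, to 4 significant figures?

40.42

J is at the origin; JA runs at -68.6° with length 11.7, so A = (4.269, -10.89). JA ⟂ AD, so AD runs at 21.40°; with |AD| = 27.6, D = (29.97, -0.8228). ∠ADT = 61.6° gives DT at 139.8° from the x-axis; with |DT| = 15.6, T = (18.05, 9.246). ∠DTZ = 42.2° gives TZ at -82.40° from the x-axis; with |TZ| = 10.6, Z = (19.45, -1.260). TZ is perpendicular to ZV, so ZV runs at 7.600°; with |ZV| = 19.7, V = (38.98, 1.345). ZV is perpendicular to VQ, so VQ runs at 97.60°; with |VQ| = 15.1, Q = (36.98, 16.31). Then |JQ| = |Q − J| = 40.42.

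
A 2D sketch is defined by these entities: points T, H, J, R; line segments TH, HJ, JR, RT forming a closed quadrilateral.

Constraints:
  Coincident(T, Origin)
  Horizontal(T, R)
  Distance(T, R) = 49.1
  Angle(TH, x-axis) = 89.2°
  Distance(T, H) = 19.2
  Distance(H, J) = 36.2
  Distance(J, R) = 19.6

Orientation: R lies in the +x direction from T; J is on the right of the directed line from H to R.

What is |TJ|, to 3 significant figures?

29.7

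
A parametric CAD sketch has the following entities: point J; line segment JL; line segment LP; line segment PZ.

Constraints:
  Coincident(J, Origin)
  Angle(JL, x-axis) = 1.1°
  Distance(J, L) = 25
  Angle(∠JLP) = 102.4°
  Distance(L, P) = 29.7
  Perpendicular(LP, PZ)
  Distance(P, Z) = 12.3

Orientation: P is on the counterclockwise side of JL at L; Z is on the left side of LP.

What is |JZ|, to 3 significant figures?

37.1

∠JLP = 102.4°, so LP runs at 1.1° + (180° − 102.4°) = 78.7° from the x-axis; with |LP| = 29.7, P = L + 29.7·(cos 78.7°, sin 78.7°) = (30.8, 29.6). The perpendicularity gives PZ at right angles to LP; with |PZ| = 12.3 on the left of LP, Z = P + 12.3·(-0.981, 0.196) = (18.8, 32.0). Then |JZ| = |Z − J| = 37.1.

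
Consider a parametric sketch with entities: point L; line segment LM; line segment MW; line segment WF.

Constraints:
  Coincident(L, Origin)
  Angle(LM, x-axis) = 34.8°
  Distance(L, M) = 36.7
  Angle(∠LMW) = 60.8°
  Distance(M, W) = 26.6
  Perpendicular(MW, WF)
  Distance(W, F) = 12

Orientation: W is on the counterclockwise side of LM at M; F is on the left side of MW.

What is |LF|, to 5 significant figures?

21.842

∠LMW = 60.8°, so MW runs at 34.8° + (180° − 60.8°) = 154.00° from the x-axis; with |MW| = 26.6, W = M + 26.6·(cos 154.00°, sin 154.00°) = (6.2283, 32.606). MW is perpendicular to WF; with |WF| = 12.0 on the left of MW, F = W + 12.0·(-0.43837, -0.89879) = (0.96780, 21.820). Then |LF| = |F − L| = 21.842.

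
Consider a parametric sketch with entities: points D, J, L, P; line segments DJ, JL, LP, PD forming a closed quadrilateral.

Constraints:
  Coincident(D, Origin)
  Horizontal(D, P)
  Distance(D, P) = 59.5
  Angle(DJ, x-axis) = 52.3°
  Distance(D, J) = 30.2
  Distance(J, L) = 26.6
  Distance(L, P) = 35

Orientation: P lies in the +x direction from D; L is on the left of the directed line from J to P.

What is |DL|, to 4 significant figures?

54.04

D is at the origin; D and P share the same y with |DP| = 59.5 and P in +x, so P = (59.5, 0). DJ runs at 52.3° with |DJ| = 30.2, so J = (18.47, 23.89). L is determined by |JL| = 26.6 and |LP| = 35.0 together: it lies at the intersection of circle(J, 26.6) and circle(P, 35.0). With |JP| = 47.48, the foot of the radical line on JP is 18.29 from J and the perpendicular offset is √(26.6² − 18.29²) = 19.31. Taking the left-of-JP solution: L = (43.99, 31.38).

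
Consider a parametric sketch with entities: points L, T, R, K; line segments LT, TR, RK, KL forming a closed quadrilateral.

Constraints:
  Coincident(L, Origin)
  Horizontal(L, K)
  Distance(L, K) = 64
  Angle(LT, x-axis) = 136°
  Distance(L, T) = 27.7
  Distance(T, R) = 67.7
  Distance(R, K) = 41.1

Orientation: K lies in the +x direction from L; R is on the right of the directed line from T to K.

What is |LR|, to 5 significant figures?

40.075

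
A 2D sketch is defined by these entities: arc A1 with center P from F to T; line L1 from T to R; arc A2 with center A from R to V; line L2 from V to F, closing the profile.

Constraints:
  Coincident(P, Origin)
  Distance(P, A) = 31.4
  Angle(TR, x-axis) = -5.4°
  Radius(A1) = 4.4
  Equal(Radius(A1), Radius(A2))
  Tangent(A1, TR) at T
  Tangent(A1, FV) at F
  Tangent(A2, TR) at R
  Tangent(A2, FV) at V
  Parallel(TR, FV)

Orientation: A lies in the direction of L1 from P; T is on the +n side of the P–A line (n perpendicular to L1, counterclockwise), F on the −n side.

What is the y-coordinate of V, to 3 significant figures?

-7.34

The slot axis is L1's direction at -5.4°, so u = (cos -5.4°, sin -5.4°) = (0.996, -0.0941) and n = (−sin -5.4°, cos -5.4°) = (0.0941, 0.996). P is at the origin and A lies 31.4 along u from P, so A = 31.4·u = (31.3, -2.96). Tangency of A1 to both parallel lines with radius 4.4 puts T and F at P ± 4.4·n: T = (0.414, 4.38), F = (-0.414, -4.38). Equal radii place R and V the same way about A: R = A + 4.4·n = (31.7, 1.43), V = A − 4.4·n = (30.8, -7.34). So V.y = -7.34.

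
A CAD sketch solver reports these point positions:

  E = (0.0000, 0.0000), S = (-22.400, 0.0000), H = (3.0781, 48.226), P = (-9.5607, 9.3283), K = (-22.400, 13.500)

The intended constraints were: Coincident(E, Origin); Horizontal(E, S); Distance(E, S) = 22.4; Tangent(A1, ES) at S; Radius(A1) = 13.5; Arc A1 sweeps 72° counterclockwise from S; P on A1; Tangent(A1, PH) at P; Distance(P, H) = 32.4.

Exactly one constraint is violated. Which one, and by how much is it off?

Distance(P, H) = 32.4 — off by 8.50.

E = (0.00, 0.00) ✓; E.y = 0.00, S.y = 0.00 ✓; |ES| = 22.40 ✓; ∠(KS, SE) = 90.00° ✓; |KS| = 13.50 ✓; bearing(K→P) − bearing(K→S) = 72.00° ✓; |KP| = 13.50 ✓; ∠(KP, PH) = 90.00° ✓; |PH| = 40.90 ✗.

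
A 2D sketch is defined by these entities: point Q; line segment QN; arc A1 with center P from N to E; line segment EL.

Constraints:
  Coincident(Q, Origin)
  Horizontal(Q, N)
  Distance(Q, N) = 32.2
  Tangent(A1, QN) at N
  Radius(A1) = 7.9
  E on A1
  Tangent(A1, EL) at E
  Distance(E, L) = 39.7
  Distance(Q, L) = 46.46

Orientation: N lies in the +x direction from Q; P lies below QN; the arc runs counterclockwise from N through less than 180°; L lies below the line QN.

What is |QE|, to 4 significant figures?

25.26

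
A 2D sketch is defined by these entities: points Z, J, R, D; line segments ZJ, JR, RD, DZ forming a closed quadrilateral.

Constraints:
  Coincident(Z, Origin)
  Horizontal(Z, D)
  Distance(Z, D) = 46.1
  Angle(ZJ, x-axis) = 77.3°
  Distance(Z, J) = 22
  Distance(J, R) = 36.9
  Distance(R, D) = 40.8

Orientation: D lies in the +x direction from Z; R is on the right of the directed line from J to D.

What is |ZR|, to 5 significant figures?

17.372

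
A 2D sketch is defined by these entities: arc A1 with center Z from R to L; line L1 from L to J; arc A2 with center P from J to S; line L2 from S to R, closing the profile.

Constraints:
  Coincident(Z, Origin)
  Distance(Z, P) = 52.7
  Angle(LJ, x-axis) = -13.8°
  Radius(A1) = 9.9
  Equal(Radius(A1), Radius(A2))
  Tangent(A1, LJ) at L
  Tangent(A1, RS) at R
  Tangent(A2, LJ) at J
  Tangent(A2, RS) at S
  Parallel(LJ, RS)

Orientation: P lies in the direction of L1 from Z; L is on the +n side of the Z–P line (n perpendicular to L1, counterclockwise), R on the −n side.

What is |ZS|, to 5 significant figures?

53.622

The slot axis is L1's direction at -13.8°, so u = (cos -13.8°, sin -13.8°) = (0.97113, -0.23853) and n = (−sin -13.8°, cos -13.8°) = (0.23853, 0.97113). Z is at the origin and P lies 52.7 along u from Z, so P = 52.7·u = (51.179, -12.571). Tangency of A1 to both parallel lines with radius 9.9 puts L and R at Z ± 9.9·n: L = (2.3615, 9.6142), R = (-2.3615, -9.6142). Equal radii place J and S the same way about P: J = P + 9.9·n = (53.540, -2.9565), S = P − 9.9·n = (48.817, -22.185). Then |ZS| = |S − Z| = 53.622.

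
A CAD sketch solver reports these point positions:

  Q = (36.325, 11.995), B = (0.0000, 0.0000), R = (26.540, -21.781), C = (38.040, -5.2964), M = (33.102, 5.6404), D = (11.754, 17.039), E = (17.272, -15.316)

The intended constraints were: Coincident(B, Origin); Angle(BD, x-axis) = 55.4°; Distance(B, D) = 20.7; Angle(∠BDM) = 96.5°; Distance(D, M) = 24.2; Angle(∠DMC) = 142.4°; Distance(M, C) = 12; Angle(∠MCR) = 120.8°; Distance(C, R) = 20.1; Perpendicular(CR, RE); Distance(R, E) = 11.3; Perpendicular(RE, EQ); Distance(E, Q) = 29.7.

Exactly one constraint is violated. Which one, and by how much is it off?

Distance(E, Q) = 29.7 — off by 3.60.

B = (0.00, 0.00) ✓; BD at 55.40° ✓; |BD| = 20.70 ✓; ∠BDM = 96.50° ✓; |DM| = 24.20 ✓; ∠DMC = 142.4° ✓; |MC| = 12.00 ✓; ∠MCR = 120.8° ✓; |CR| = 20.10 ✓; ∠(CR, RE) = 90.00° ✓; |RE| = 11.30 ✓; ∠(RE, EQ) = 90.00° ✓; |EQ| = 33.30 ✗.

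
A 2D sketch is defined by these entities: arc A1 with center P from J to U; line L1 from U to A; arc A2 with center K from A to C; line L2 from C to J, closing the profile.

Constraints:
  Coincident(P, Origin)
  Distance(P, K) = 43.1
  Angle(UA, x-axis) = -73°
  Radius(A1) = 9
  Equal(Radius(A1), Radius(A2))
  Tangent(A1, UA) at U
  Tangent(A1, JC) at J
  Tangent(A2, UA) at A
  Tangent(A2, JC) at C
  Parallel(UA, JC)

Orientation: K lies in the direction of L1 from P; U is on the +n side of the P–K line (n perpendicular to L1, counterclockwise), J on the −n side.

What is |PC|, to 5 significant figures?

44.030

The slot axis is L1's direction at -73.0°, so u = (cos -73.0°, sin -73.0°) = (0.29237, -0.95630) and n = (−sin -73.0°, cos -73.0°) = (0.95630, 0.29237). P is at the origin and K lies 43.1 along u from P, so K = 43.1·u = (12.601, -41.217). Tangency of A1 to both parallel lines with radius 9.0 puts U and J at P ± 9.0·n: U = (8.6067, 2.6313), J = (-8.6067, -2.6313). Equal radii place A and C the same way about K: A = K + 9.0·n = (21.208, -38.585), C = K − 9.0·n = (3.9945, -43.848). Then |PC| = |C − P| = 44.030.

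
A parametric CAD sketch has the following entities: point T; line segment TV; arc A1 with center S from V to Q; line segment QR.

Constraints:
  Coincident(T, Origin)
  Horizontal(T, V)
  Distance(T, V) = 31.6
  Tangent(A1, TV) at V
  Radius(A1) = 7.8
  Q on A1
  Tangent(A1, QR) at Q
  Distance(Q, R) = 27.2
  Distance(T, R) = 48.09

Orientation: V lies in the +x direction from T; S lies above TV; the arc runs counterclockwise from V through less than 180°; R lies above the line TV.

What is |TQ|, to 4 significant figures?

40.35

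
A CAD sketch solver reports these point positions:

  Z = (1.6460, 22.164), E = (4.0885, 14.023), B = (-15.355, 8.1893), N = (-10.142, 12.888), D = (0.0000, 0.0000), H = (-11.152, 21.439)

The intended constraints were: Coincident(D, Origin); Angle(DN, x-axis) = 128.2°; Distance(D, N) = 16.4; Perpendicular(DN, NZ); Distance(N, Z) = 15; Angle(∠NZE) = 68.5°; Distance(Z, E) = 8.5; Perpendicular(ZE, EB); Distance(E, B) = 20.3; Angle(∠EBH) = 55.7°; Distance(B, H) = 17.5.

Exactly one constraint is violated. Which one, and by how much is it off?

Distance(B, H) = 17.5 — off by 3.60.

D = (0.00, 0.00) ✓; DN at 128.2° ✓; |DN| = 16.40 ✓; ∠(DN, NZ) = 90.00° ✓; |NZ| = 15.00 ✓; ∠NZE = 68.50° ✓; |ZE| = 8.500 ✓; ∠(ZE, EB) = 90.00° ✓; |EB| = 20.30 ✓; ∠EBH = 55.70° ✓; |BH| = 13.90 ✗.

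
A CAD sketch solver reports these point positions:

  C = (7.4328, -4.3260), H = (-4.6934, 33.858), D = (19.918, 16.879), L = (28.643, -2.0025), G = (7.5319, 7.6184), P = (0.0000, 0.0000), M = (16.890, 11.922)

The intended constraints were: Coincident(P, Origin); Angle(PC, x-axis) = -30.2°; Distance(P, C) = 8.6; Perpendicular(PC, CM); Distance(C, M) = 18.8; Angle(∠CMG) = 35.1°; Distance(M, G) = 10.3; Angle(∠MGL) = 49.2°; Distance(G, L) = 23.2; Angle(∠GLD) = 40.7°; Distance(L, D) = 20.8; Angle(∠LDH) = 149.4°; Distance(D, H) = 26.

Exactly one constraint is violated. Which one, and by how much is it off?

Distance(D, H) = 26 — off by 3.90.

P = (0.00, 0.00) ✓; PC at -30.20° ✓; |PC| = 8.600 ✓; ∠(PC, CM) = 90.00° ✓; |CM| = 18.80 ✓; ∠CMG = 35.10° ✓; |MG| = 10.30 ✓; ∠MGL = 49.20° ✓; |GL| = 23.20 ✓; ∠GLD = 40.70° ✓; |LD| = 20.80 ✓; ∠LDH = 149.4° ✓; |DH| = 29.90 ✗.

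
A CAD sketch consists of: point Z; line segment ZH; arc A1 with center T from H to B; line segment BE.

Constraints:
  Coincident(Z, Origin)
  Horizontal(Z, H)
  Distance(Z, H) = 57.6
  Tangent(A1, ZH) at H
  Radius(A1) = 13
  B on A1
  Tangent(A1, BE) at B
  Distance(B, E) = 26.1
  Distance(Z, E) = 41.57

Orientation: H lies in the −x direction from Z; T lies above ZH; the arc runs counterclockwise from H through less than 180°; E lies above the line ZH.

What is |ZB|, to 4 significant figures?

47.33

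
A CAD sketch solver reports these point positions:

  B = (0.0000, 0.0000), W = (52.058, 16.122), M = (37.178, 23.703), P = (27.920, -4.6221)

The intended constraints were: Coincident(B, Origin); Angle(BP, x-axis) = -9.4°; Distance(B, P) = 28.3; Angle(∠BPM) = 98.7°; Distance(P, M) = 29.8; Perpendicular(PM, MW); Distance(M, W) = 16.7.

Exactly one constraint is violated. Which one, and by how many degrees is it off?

Perpendicular(PM, MW) — off by 8.90°.

B = (0.00, 0.00) ✓; BP at -9.400° ✓; |BP| = 28.30 ✓; ∠BPM = 98.70° ✓; |PM| = 29.80 ✓; ∠(PM, MW) = 98.90° ✗; |MW| = 16.70 ✓.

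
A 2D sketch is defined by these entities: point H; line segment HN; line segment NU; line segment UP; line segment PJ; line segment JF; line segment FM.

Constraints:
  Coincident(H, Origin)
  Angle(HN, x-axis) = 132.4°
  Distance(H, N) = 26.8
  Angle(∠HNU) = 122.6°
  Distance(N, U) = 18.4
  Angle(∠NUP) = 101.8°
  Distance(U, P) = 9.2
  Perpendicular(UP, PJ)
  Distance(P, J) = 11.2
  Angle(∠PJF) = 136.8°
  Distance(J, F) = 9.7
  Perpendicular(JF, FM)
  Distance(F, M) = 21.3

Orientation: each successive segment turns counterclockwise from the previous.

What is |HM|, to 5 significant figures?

43.562

∠PJF = 136.8° gives JF at 41.200° from the x-axis; with |JF| = 9.7, F = (-18.032, 13.463). JF ⟂ FM, so FM runs at 131.20°; with |FM| = 21.3, M = (-32.062, 29.489). Then |HM| = |M − H| = 43.562.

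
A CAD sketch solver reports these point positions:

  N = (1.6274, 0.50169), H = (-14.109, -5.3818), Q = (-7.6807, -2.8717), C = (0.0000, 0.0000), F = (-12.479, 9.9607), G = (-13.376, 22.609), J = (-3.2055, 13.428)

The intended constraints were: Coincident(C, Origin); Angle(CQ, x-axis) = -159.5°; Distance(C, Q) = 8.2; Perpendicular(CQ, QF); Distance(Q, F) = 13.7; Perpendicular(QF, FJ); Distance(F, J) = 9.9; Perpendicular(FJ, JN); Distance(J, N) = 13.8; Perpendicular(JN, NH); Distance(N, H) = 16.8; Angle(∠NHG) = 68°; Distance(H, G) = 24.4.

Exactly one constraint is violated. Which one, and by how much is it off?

Distance(H, G) = 24.4 — off by 3.60.

C = (0.00, 0.00) ✓; CQ at -159.5° ✓; |CQ| = 8.200 ✓; ∠(CQ, QF) = 90.00° ✓; |QF| = 13.70 ✓; ∠(QF, FJ) = 90.00° ✓; |FJ| = 9.901 ✓; ∠(FJ, JN) = 90.00° ✓; |JN| = 13.80 ✓; ∠(JN, NH) = 90.00° ✓; |NH| = 16.80 ✓; ∠NHG = 68.00° ✓; |HG| = 28.00 ✗.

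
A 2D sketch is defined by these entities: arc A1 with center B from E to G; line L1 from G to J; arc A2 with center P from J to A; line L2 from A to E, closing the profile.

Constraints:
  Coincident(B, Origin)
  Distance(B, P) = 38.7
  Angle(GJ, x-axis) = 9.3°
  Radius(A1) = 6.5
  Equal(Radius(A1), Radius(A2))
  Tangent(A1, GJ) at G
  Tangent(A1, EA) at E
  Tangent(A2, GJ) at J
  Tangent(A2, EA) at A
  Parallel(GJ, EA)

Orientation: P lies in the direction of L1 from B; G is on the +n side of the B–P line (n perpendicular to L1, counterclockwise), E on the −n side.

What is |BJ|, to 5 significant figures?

39.242

The slot axis is L1's direction at 9.3°, so u = (cos 9.3°, sin 9.3°) = (0.98686, 0.16160) and n = (−sin 9.3°, cos 9.3°) = (-0.16160, 0.98686). B is at the origin and P lies 38.7 along u from B, so P = 38.7·u = (38.191, 6.2541). Tangency of A1 to both parallel lines with radius 6.5 puts G and E at B ± 6.5·n: G = (-1.0504, 6.4146), E = (1.0504, -6.4146). Equal radii place J and A the same way about P: J = P + 6.5·n = (37.141, 12.669), A = P − 6.5·n = (39.242, -0.16049). Then |BJ| = |J − B| = 39.242.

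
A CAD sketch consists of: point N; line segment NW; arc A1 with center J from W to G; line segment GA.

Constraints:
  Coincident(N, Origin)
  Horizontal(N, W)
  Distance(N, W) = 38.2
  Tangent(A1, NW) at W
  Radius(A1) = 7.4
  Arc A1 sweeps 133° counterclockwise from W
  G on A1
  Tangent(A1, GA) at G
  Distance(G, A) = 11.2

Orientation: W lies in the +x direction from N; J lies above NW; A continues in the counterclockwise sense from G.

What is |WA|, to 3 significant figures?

20.8

N is at the origin; NW is horizontal with |NW| = 38.2 and W on the +x side, so W = (38.2, 0.00). Tangency of A1 to NW means the radius JW is perpendicular to NW, so J = W + (0, 7.4) = (38.2, 7.40). On A1, W sits at bearing -90° from J; a 133° counterclockwise sweep puts G at bearing 43°, so G = J + 7.4·(cos 43°, sin 43°) = (43.6, 12.4). The tangent condition forces JG to be normal to GA, so GA runs along (−sin 43°, cos 43°); with |GA| = 11.2, A = (36.0, 20.6). Then |WA| = |A − W| = 20.8.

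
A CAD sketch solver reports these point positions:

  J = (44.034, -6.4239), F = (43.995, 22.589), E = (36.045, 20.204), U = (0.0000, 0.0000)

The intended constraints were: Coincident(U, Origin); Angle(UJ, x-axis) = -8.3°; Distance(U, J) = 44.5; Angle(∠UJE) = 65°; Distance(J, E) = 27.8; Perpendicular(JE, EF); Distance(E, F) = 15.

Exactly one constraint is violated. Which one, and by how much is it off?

Distance(E, F) = 15 — off by 6.70.

U = (0.00, 0.00) ✓; UJ at -8.300° ✓; |UJ| = 44.50 ✓; ∠UJE = 65.00° ✓; |JE| = 27.80 ✓; ∠(JE, EF) = 90.00° ✓; |EF| = 8.300 ✗.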